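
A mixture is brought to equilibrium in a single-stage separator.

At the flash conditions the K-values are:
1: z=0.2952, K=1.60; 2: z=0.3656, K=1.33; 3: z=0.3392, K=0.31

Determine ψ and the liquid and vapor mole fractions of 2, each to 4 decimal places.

ψ = 0.1994, x_2 = 0.3430, y_2 = 0.4562

Material balance + equilibrium reduce to Σ zᵢ(Kᵢ−1)/(1+ψ(Kᵢ−1)) = 0.
Check two-phase: ΣzᵢKᵢ = 1.0637 > 1 and Σzᵢ/Kᵢ = 1.5536 > 1, so g(0) = 0.0637 > 0 and g(1) = -0.5536 < 0.
Iterate (Newton) starting at ψ = 0.5:
  ψ = 0.5000: g = -0.11752, g' = -0.4686 → ψ = 0.2492
  ψ = 0.2492: g = -0.01710, g' = -0.3500 → ψ = 0.2004
  ψ = 0.2004: g = -0.00032, g' = -0.3372 → ψ = 0.1994
Converged at ψ = 0.1994.
Compositions from xᵢ = zᵢ/(1+ψ(Kᵢ−1)), yᵢ = Kᵢxᵢ:
  1: x = 0.2637, y = 0.4218
  2: x = 0.3430, y = 0.4562
  3: x = 0.3933, y = 0.1219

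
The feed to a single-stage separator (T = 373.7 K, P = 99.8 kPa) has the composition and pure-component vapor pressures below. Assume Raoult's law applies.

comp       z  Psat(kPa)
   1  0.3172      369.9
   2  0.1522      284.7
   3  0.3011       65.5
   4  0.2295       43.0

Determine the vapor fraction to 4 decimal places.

Raoult's law: Kᵢ = Pᵢˢᵃᵗ/P = Pᵢˢᵃᵗ/99.8.
  K_1 = 369.9/99.8 = 3.706413, K_2 = 284.7/99.8 = 2.852705, K_3 = 65.5/99.8 = 0.656313, K_4 = 43.0/99.8 = 0.430862
Material balance + equilibrium reduce to Σ zᵢ(Kᵢ−1)/(1+ψ(Kᵢ−1)) = 0.
Feasibility: ΣzᵢKᵢ = 1.9064, Σzᵢ/Kᵢ = 1.1304 — both > 1, two phases present.
Iterate (Newton) starting at ψ = 0.52:
  ψ = 0.5200: g = 0.18870, g' = -0.7391 → ψ = 0.7753
  ψ = 0.7753: g = 0.01798, g' = -0.6343 → ψ = 0.8036
Converged at ψ = 0.8036.

ψ = 0.8036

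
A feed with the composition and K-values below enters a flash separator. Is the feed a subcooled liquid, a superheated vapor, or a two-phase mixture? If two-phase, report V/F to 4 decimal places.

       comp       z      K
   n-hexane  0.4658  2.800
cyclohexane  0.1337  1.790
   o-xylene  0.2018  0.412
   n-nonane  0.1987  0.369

ΣzᵢKᵢ = 1.7000; Σzᵢ/Kᵢ = 1.2693.
Both exceed 1, so a two-phase solution exists.
Let ψ = V/F and solve Σ zᵢ(Kᵢ−1)/(1+ψ(Kᵢ−1)) = 0.
Newton iteration, ψ⁰ = 0.46:
  ψ = 0.4600: g = 0.19683, g' = -0.7847 → ψ = 0.7108
  ψ = 0.7108: g = 0.00423, g' = -0.7908 → ψ = 0.7162
Converged at ψ = 0.7162.

two-phase, V/F = 0.7162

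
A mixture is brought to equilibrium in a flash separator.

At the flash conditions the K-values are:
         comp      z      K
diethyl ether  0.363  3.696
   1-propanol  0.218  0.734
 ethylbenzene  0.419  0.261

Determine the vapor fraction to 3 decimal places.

Newton iteration, ψ⁰ = 0.56:
  ψ = 0.560: g = -0.2065, g' = -1.106 → ψ = 0.373
  ψ = 0.373: g = -0.0043, g' = -1.111 → ψ = 0.369
Converged at ψ = 0.370.

ψ = 0.370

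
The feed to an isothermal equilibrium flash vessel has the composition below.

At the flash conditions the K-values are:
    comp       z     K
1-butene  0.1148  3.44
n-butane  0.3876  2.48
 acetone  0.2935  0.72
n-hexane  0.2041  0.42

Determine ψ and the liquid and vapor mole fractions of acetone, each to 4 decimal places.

Let ψ = V/F and solve Σ zᵢ(Kᵢ−1)/(1+ψ(Kᵢ−1)) = 0.
g(0) = ΣzᵢKᵢ − 1 = 0.6532 and g(1) = 1 − Σzᵢ/Kᵢ = -0.0833, so a root lies in (0, 1).
Iterate (Newton) starting at ψ = 0.5:
  ψ = 0.5000: g = 0.19357, g' = -0.5864 → ψ = 0.8301
  ψ = 0.8301: g = 0.01464, g' = -0.5400 → ψ = 0.8572
  ψ = 0.8572: g = -0.00010, g' = -0.5479 → ψ = 0.8570
Converged at ψ = 0.8570.
Compositions from xᵢ = zᵢ/(1+ψ(Kᵢ−1)), yᵢ = Kᵢxᵢ:
  1-butene: x = 0.0371, y = 0.1278
  n-butane: x = 0.1709, y = 0.4238
  acetone: x = 0.3862, y = 0.2780
  n-hexane: x = 0.4058, y = 0.1704

ψ = 0.8570, x_acetone = 0.3862, y_acetone = 0.2780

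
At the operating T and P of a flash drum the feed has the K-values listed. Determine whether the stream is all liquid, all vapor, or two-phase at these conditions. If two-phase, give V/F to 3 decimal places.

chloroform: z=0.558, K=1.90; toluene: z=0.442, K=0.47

ΣzᵢKᵢ = 1.268; Σzᵢ/Kᵢ = 1.234.
Both exceed 1, so a two-phase solution exists.
Binary case is linear: z₁(K₁−1)(1+ψ(K₂−1)) + z₂(K₂−1)(1+ψ(K₁−1)) = 0
⇒ ψ = [z₁(K₁−1)+z₂(K₂−1)] / [−(K₁−1)(K₂−1)] = 0.2679/0.4770 = 0.562

two-phase, V/F = 0.562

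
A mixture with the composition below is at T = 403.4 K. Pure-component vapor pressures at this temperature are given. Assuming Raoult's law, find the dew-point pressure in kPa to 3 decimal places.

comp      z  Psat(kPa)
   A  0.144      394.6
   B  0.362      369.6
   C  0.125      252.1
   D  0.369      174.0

Pdew = 252.469 kPa

At the dew point ψ → 1, so Σzᵢ/Kᵢ = 1 with Kᵢ = Pᵢˢᵃᵗ/P ⇒ 1/P = Σzᵢ/Pᵢˢᵃᵗ.
1/P = 0.144/394.6 + 0.362/369.6 + 0.125/252.1 + 0.369/174.0 = 0.003961 ⇒ P = 252.469 kPa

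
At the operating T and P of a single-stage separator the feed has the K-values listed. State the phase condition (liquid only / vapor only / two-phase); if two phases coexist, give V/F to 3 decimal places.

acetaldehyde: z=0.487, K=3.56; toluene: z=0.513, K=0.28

ΣzᵢKᵢ = 1.877; Σzᵢ/Kᵢ = 1.969.
Both exceed 1, so a two-phase solution exists.
Let ψ = V/F and solve Σ zᵢ(Kᵢ−1)/(1+ψ(Kᵢ−1)) = 0.
Newton iteration, ψ⁰ = 0.69:
  ψ = 0.690: g = -0.2834, g' = -1.467 → ψ = 0.497
  ψ = 0.497: g = -0.0264, g' = -1.263 → ψ = 0.476
Converged at ψ = 0.476.

two-phase, V/F = 0.476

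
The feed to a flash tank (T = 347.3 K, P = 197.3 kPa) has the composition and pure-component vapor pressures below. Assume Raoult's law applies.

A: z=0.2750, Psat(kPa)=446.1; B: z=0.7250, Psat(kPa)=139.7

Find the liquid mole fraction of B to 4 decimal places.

x_B = 0.8120

Raoult's law: Kᵢ = Pᵢˢᵃᵗ/P = Pᵢˢᵃᵗ/197.3.
  K_A = 446.1/197.3 = 2.261024, K_B = 139.7/197.3 = 0.708059
Let ψ = V/F and solve Σ zᵢ(Kᵢ−1)/(1+ψ(Kᵢ−1)) = 0.
g(0) = ΣzᵢKᵢ − 1 = 0.1351 and g(1) = 1 − Σzᵢ/Kᵢ = -0.1456, so a root lies in (0, 1).
Binary case is linear: z₁(K₁−1)(1+ψ(K₂−1)) + z₂(K₂−1)(1+ψ(K₁−1)) = 0
⇒ ψ = [z₁(K₁−1)+z₂(K₂−1)] / [−(K₁−1)(K₂−1)] = 0.13512/0.36814 = 0.3670
Compositions from xᵢ = zᵢ/(1+ψ(Kᵢ−1)), yᵢ = Kᵢxᵢ:
  A: x = 0.1880, y = 0.4250
  B: x = 0.8120, y = 0.5750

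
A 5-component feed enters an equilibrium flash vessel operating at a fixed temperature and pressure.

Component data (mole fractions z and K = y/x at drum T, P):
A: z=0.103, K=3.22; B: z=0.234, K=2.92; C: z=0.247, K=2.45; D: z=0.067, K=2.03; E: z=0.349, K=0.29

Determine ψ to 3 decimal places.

ψ = 0.706

Newton–Raphson from ψ = 0.52:
  ψ = 0.520: g = 0.1873, g' = -0.966 → ψ = 0.714
  ψ = 0.714: g = -0.0086, g' = -1.102 → ψ = 0.706
Converged at ψ = 0.706.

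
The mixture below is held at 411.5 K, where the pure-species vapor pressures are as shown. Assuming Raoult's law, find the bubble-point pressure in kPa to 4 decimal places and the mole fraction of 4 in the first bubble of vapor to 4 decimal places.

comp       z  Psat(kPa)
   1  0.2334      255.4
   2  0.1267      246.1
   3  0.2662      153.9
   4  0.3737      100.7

At the bubble point ψ → 0, so ΣzᵢKᵢ = 1 with Kᵢ = Pᵢˢᵃᵗ/P ⇒ P = ΣzᵢPᵢˢᵃᵗ.
P = 0.2334·255.4 + 0.1267·246.1 + 0.2662·153.9 + 0.3737·100.7 = 169.3910 kPa
yᵢ = zᵢPᵢˢᵃᵗ/P ⇒ y_4 = 0.3737·100.7/169.3910 = 0.2222

Pbub = 169.3910 kPa, y_4 = 0.2222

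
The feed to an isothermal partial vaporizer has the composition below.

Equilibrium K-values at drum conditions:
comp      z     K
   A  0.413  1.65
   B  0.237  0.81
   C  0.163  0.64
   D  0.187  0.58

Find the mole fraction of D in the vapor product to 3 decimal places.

Let ψ = V/F and solve Σ zᵢ(Kᵢ−1)/(1+ψ(Kᵢ−1)) = 0.
Check two-phase: ΣzᵢKᵢ = 1.086 > 1 and Σzᵢ/Kᵢ = 1.120 > 1, so g(0) = 0.086 > 0 and g(1) = -0.120 < 0.
Newton–Raphson from ψ = 0.58:
  ψ = 0.580: g = -0.0337, g' = -0.194 → ψ = 0.407
Converged at ψ = 0.407.
Compositions from xᵢ = zᵢ/(1+ψ(Kᵢ−1)), yᵢ = Kᵢxᵢ:
  A: x = 0.327, y = 0.539
  B: x = 0.257, y = 0.208
  C: x = 0.191, y = 0.122
  D: x = 0.226, y = 0.131

y_D = 0.131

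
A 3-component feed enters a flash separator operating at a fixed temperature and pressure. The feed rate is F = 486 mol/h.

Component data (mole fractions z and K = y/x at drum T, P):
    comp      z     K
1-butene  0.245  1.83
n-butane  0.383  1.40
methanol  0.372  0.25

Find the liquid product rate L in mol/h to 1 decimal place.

Rachford–Rice: g(β) = Σ zᵢ(Kᵢ−1)/(1+β(Kᵢ−1)) = 0.
g(0) = ΣzᵢKᵢ − 1 = 0.078 and g(1) = 1 − Σzᵢ/Kᵢ = -0.895, so a root lies in (0, 1).
Newton–Raphson from β = 0.5:
  β = 0.500: g = -0.1750, g' = -0.663 → β = 0.236
  β = 0.236: g = -0.0289, g' = -0.478 → β = 0.175
  β = 0.175: g = -0.0006, g' = -0.460 → β = 0.174
Converged at β = 0.174.
Then V = β·F = 0.1741·486 = 84.6 mol/h and L = F − V = 401.4 mol/h.

L = 401.4 mol/h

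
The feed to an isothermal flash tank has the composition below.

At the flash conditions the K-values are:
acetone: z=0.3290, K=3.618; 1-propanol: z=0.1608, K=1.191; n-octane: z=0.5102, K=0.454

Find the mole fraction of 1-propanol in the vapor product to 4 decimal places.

y_1-propanol = 0.1741

Rachford–Rice: g(β) = Σ zᵢ(Kᵢ−1)/(1+β(Kᵢ−1)) = 0.
g(0) = ΣzᵢKᵢ − 1 = 0.6135 and g(1) = 1 − Σzᵢ/Kᵢ = -0.3497, so a root lies in (0, 1).
Iterate (Newton) starting at β = 0.5:
  β = 0.5000: g = 0.01789, g' = -0.7156 → β = 0.5250
  β = 0.5250: g = 0.00015, g' = -0.7037 → β = 0.5252
Converged at β = 0.5252.
Compositions from xᵢ = zᵢ/(1+β(Kᵢ−1)), yᵢ = Kᵢxᵢ:
  acetone: x = 0.1385, y = 0.5012
  1-propanol: x = 0.1461, y = 0.1741
  n-octane: x = 0.7153, y = 0.3248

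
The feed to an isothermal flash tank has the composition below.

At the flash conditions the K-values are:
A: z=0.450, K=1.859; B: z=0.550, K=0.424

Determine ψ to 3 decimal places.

ψ = 0.141

Let ψ = V/F and solve Σ zᵢ(Kᵢ−1)/(1+ψ(Kᵢ−1)) = 0.
Check two-phase: ΣzᵢKᵢ = 1.070 > 1 and Σzᵢ/Kᵢ = 1.539 > 1, so g(0) = 0.070 > 0 and g(1) = -0.539 < 0.
Newton iteration, ψ⁰ = 0.52:
  ψ = 0.520: g = -0.1851, g' = -0.531 → ψ = 0.171
  ψ = 0.171: g = -0.0145, g' = -0.477 → ψ = 0.141
Converged at ψ = 0.141.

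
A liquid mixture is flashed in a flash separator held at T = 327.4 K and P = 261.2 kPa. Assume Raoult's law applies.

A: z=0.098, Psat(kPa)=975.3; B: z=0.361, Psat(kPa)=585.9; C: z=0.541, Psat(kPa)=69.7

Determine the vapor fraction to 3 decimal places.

Raoult's law: Kᵢ = Pᵢˢᵃᵗ/P = Pᵢˢᵃᵗ/261.2.
  K_A = 975.3/261.2 = 3.73392, K_B = 585.9/261.2 = 2.24311, K_C = 69.7/261.2 = 0.26685
Rachford–Rice: g(ψ) = Σ zᵢ(Kᵢ−1)/(1+ψ(Kᵢ−1)) = 0.
g(0) = ΣzᵢKᵢ − 1 = 0.320 and g(1) = 1 − Σzᵢ/Kᵢ = -1.215, so a root lies in (0, 1).
Newton–Raphson from ψ = 0.5:
  ψ = 0.500: g = -0.2362, g' = -1.068 → ψ = 0.279
  ψ = 0.279: g = -0.0132, g' = -1.003 → ψ = 0.266
Converged at ψ = 0.266.

ψ = 0.266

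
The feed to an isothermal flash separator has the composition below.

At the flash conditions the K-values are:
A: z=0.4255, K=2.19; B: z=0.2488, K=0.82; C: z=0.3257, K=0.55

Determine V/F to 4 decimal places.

V/F = 0.7335

Material balance + equilibrium reduce to Σ zᵢ(Kᵢ−1)/(1+V/F(Kᵢ−1)) = 0.
Check two-phase: ΣzᵢKᵢ = 1.3150 > 1 and Σzᵢ/Kᵢ = 1.0899 > 1, so g(0) = 0.3150 > 0 and g(1) = -0.0899 < 0.
Newton iteration, V/F⁰ = 0.45:
  V/F = 0.4500: g = 0.09725, g' = -0.3688 → V/F = 0.7137
  V/F = 0.7137: g = 0.00652, g' = -0.3299 → V/F = 0.7334
  V/F = 0.7334: g = 0.00001, g' = -0.3294 → V/F = 0.7335
Converged at V/F = 0.7335.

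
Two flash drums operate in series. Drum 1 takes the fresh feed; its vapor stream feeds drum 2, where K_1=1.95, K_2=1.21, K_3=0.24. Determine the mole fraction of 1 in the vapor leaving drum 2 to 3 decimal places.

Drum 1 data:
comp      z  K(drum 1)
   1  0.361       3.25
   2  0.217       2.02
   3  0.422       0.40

y_1 (drum 2) = 0.611

Drum 1:
Material balance + equilibrium reduce to Σ zᵢ(Kᵢ−1)/(1+ψ₁(Kᵢ−1)) = 0.
Check two-phase: ΣzᵢKᵢ = 1.780 > 1 and Σzᵢ/Kᵢ = 1.274 > 1, so g(0) = 0.780 > 0 and g(1) = -0.274 < 0.
Newton iteration, ψ₁⁰ = 0.5:
  ψ₁ = 0.500: g = 0.1671, g' = -0.814 → ψ₁ = 0.705
  ψ₁ = 0.705: g = 0.0037, g' = -0.806 → ψ₁ = 0.710
Converged at ψ₁ = 0.710.
Drum-1 compositions:
  1: x = 0.139, y = 0.452
  2: x = 0.126, y = 0.254
  3: x = 0.735, y = 0.294
Drum-2 feed = drum-1 vapor: z₂ = (0.4517, 0.2542, 0.2941).
Drum 2:
Material balance + equilibrium reduce to Σ zᵢ(Kᵢ−1)/(1+ψ₂(Kᵢ−1)) = 0.
g(0) = ΣzᵢKᵢ − 1 = 0.259 and g(1) = 1 − Σzᵢ/Kᵢ = -0.667, so a root lies in (0, 1).
Newton iteration, ψ₂⁰ = 0.59:
  ψ₂ = 0.590: g = -0.0827, g' = -0.735 → ψ₂ = 0.477
  ψ₂ = 0.477: g = -0.0070, g' = -0.621 → ψ₂ = 0.466
Converged at ψ₂ = 0.466.
  1: x = 0.313, y = 0.611
  2: x = 0.232, y = 0.280
  3: x = 0.455, y = 0.109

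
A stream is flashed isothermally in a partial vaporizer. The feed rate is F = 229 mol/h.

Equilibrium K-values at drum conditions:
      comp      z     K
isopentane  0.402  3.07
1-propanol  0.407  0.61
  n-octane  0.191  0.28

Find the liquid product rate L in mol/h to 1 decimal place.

Material balance + equilibrium reduce to Σ zᵢ(Kᵢ−1)/(1+V/F(Kᵢ−1)) = 0.
Check two-phase: ΣzᵢKᵢ = 1.536 > 1 and Σzᵢ/Kᵢ = 1.480 > 1, so g(0) = 0.536 > 0 and g(1) = -0.480 < 0.
Iterate (Newton) starting at V/F = 0.33:
  V/F = 0.330: g = 0.1319, g' = -0.860 → V/F = 0.483
  V/F = 0.483: g = 0.0094, g' = -0.757 → V/F = 0.496
Converged at V/F = 0.496.
Then V = V/F·F = 0.4958·229 = 113.5 mol/h and L = F − V = 115.5 mol/h.

L = 115.5 mol/h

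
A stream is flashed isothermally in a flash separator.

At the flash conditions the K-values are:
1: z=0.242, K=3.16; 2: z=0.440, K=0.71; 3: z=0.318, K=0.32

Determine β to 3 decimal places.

Newton iteration, β⁰ = 0.69:
  β = 0.690: g = -0.3570, g' = -0.762 → β = 0.221
  β = 0.221: g = -0.0373, g' = -0.763 → β = 0.172
  β = 0.172: g = 0.0015, g' = -0.829 → β = 0.174
Converged at β = 0.174.

β = 0.174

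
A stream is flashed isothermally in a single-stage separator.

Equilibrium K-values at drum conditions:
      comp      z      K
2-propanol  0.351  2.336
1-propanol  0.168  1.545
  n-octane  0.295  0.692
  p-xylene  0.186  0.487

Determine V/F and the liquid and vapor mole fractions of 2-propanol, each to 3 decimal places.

V/F = 0.822, x_2-propanol = 0.167, y_2-propanol = 0.391

Newton iteration, V/F⁰ = 0.5:
  V/F = 0.500: g = 0.1174, g' = -0.384 → V/F = 0.806
  V/F = 0.806: g = 0.0059, g' = -0.361 → V/F = 0.822
Converged at V/F = 0.822.
Compositions from xᵢ = zᵢ/(1+V/F(Kᵢ−1)), yᵢ = Kᵢxᵢ:
  2-propanol: x = 0.167, y = 0.391
  1-propanol: x = 0.116, y = 0.179
  n-octane: x = 0.395, y = 0.273
  p-xylene: x = 0.322, y = 0.157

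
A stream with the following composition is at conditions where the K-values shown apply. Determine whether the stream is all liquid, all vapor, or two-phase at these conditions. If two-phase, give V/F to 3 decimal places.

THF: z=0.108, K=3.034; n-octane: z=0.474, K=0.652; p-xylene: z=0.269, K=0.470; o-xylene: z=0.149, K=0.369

all liquid

ΣzᵢKᵢ = 0.818; Σzᵢ/Kᵢ = 1.739.
Since ΣzᵢKᵢ < 1 the mixture is below its bubble point — single liquid phase.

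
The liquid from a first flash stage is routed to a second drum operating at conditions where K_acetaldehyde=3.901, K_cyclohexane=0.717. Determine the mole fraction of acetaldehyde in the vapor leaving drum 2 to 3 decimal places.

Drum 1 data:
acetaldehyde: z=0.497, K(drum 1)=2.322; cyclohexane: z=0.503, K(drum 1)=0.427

Drum 1:
Rachford–Rice: g(ψ₁) = Σ zᵢ(Kᵢ−1)/(1+ψ₁(Kᵢ−1)) = 0.
g(0) = ΣzᵢKᵢ − 1 = 0.369 and g(1) = 1 − Σzᵢ/Kᵢ = -0.392, so a root lies in (0, 1).
Newton iteration, ψ₁⁰ = 0.43:
  ψ₁ = 0.430: g = 0.0365, g' = -0.644 → ψ₁ = 0.487
Converged at ψ₁ = 0.487.
Drum-1 compositions:
  acetaldehyde: x = 0.302, y = 0.702
  cyclohexane: x = 0.698, y = 0.298
Drum-2 feed = drum-1 liquid: z₂ = (0.3024, 0.6976).
Drum 2:
Rachford–Rice: g(ψ₂) = Σ zᵢ(Kᵢ−1)/(1+ψ₂(Kᵢ−1)) = 0.
g(0) = ΣzᵢKᵢ − 1 = 0.680 and g(1) = 1 − Σzᵢ/Kᵢ = -0.050, so a root lies in (0, 1).
Newton iteration, ψ₂⁰ = 0.45:
  ψ₂ = 0.450: g = 0.1542, g' = -0.552 → ψ₂ = 0.729
  ψ₂ = 0.729: g = 0.0327, g' = -0.351 → ψ₂ = 0.823
  ψ₂ = 0.823: g = 0.0017, g' = -0.317 → ψ₂ = 0.828
Converged at ψ₂ = 0.828.
  acetaldehyde: x = 0.089, y = 0.347
  cyclohexane: x = 0.911, y = 0.653

y_acetaldehyde (drum 2) = 0.347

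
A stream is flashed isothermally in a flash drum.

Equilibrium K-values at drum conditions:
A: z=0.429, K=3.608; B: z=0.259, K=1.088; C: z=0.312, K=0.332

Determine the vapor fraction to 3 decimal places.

ψ = 0.730

Let ψ = V/F and solve Σ zᵢ(Kᵢ−1)/(1+ψ(Kᵢ−1)) = 0.
Feasibility: ΣzᵢKᵢ = 1.933, Σzᵢ/Kᵢ = 1.297 — both > 1, two phases present.
Newton–Raphson from ψ = 0.5:
  ψ = 0.500: g = 0.1945, g' = -0.865 → ψ = 0.725
  ψ = 0.725: g = 0.0045, g' = -0.874 → ψ = 0.730
Converged at ψ = 0.730.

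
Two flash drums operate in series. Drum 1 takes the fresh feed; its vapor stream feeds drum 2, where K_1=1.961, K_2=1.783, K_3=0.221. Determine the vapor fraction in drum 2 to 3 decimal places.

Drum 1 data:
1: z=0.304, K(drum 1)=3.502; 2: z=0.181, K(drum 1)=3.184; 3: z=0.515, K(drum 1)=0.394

V/F (drum 2) = 0.529

Drum 1:
Iterate (Newton) starting at ψ₁ = 0.45:
  ψ₁ = 0.450: g = 0.1280, g' = -0.998 → ψ₁ = 0.578
  ψ₁ = 0.578: g = 0.0051, g' = -0.935 → ψ₁ = 0.584
Converged at ψ₁ = 0.584.
Drum-1 compositions:
  1: x = 0.124, y = 0.433
  2: x = 0.080, y = 0.253
  3: x = 0.797, y = 0.314
Drum-2 feed = drum-1 vapor: z₂ = (0.4327, 0.2533, 0.3140).
Drum 2:
Rachford–Rice: g(ψ₂) = Σ zᵢ(Kᵢ−1)/(1+ψ₂(Kᵢ−1)) = 0.
Check two-phase: ΣzᵢKᵢ = 1.370 > 1 and Σzᵢ/Kᵢ = 1.783 > 1, so g(0) = 0.370 > 0 and g(1) = -0.783 < 0.
Newton–Raphson from ψ₂ = 0.5:
  ψ₂ = 0.500: g = 0.0228, g' = -0.774 → ψ₂ = 0.529
Converged at ψ₂ = 0.529.
  1: x = 0.287, y = 0.563
  2: x = 0.179, y = 0.319
  3: x = 0.534, y = 0.118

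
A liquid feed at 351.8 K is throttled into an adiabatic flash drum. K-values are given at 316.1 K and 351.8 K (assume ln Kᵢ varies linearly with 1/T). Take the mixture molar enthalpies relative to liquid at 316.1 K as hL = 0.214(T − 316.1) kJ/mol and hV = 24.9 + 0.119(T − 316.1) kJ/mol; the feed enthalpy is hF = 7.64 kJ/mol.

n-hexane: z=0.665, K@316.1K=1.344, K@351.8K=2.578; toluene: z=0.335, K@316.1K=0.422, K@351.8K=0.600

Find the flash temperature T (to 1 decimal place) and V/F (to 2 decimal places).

T = 317.6 K, V/F = 0.30

Adiabatic flash: solve Rachford–Rice at each trial T, then check hF = ψ·hV(T) + (1−ψ)·hL(T).
  T = 316.1 K: K = (1.344, 0.422), RR gives ψ = 0.177, H_out = 4.399 kJ/mol
  T = 351.8 K: K = (2.578, 0.600), RR gives ψ = 1.000, H_out = 29.148 kJ/mol
  T = 334.0 K: K = (1.896, 0.508), RR gives ψ = 0.978, H_out = 26.524 kJ/mol
  T = 325.1 K: K = (1.605, 0.465), RR gives ψ = 0.688, H_out = 18.481 kJ/mol
  T = 320.6 K: K = (1.471, 0.443), RR gives ψ = 0.482, H_out = 12.766 kJ/mol
  T = 318.4 K: K = (1.408, 0.433), RR gives ψ = 0.351, H_out = 9.148 kJ/mol
  T = 317.2 K: K = (1.374, 0.427), RR gives ψ = 0.266, H_out = 6.822 kJ/mol
Linear interpolation between T = 317.2 (H_out = 6.822) and T = 318.4 (H_out = 9.148) on hF = 7.64 gives T ≈ 317.6 K, at which ψ = 0.30.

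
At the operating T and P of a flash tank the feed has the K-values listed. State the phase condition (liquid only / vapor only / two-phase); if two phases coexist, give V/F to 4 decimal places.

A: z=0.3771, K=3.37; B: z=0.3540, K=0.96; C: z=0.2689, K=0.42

two-phase, V/F = 0.8053

ΣzᵢKᵢ = 1.7236; Σzᵢ/Kᵢ = 1.1209.
Both exceed 1, so a two-phase solution exists.
Iterate (Newton) starting at ψ = 0.5:
  ψ = 0.5000: g = 0.17491, g' = -0.6237 → ψ = 0.7804
  ψ = 0.7804: g = 0.01406, g' = -0.5634 → ψ = 0.8054
  ψ = 0.8054: g = -0.00007, g' = -0.5695 → ψ = 0.8053
Converged at ψ = 0.8053.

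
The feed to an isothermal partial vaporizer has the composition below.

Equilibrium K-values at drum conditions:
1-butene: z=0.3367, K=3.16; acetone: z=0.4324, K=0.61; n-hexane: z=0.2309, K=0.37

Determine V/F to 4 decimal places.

Newton–Raphson from V/F = 0.42:
  V/F = 0.4200: g = -0.01815, g' = -0.6954 → V/F = 0.3939
  V/F = 0.3939: g = 0.00022, g' = -0.7125 → V/F = 0.3942
Converged at V/F = 0.3942.

V/F = 0.3942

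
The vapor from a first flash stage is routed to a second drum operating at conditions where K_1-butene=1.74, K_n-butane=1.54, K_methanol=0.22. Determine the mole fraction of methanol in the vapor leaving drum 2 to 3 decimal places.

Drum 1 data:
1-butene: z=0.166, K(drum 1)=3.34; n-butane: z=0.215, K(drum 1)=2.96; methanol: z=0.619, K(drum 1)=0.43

y_methanol (drum 2) = 0.098

Drum 1:
Material balance + equilibrium reduce to Σ zᵢ(Kᵢ−1)/(1+ψ₁(Kᵢ−1)) = 0.
Check two-phase: ΣzᵢKᵢ = 1.457 > 1 and Σzᵢ/Kᵢ = 1.562 > 1, so g(0) = 0.457 > 0 and g(1) = -0.562 < 0.
Iterate (Newton) starting at ψ₁ = 0.56:
  ψ₁ = 0.560: g = -0.1492, g' = -0.792 → ψ₁ = 0.372
  ψ₁ = 0.372: g = 0.0040, g' = -0.860 → ψ₁ = 0.376
Converged at ψ₁ = 0.376.
Drum-1 compositions:
  1-butene: x = 0.088, y = 0.295
  n-butane: x = 0.124, y = 0.366
  methanol: x = 0.788, y = 0.339
Drum-2 feed = drum-1 vapor: z₂ = (0.2949, 0.3663, 0.3388).
Drum 2:
Iterate (Newton) starting at ψ₂ = 0.5:
  ψ₂ = 0.500: g = -0.1182, g' = -0.706 → ψ₂ = 0.333
  ψ₂ = 0.333: g = -0.0141, g' = -0.557 → ψ₂ = 0.307
Converged at ψ₂ = 0.307.
  1-butene: x = 0.240, y = 0.418
  n-butane: x = 0.314, y = 0.484
  methanol: x = 0.445, y = 0.098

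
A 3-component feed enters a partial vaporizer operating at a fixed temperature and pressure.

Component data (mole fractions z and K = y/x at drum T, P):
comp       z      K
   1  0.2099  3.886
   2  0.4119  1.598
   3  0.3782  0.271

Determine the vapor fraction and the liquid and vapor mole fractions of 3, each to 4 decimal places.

Let ψ = V/F and solve Σ zᵢ(Kᵢ−1)/(1+ψ(Kᵢ−1)) = 0.
Feasibility: ΣzᵢKᵢ = 1.5764, Σzᵢ/Kᵢ = 1.7073 — both > 1, two phases present.
Newton iteration, ψ⁰ = 0.67:
  ψ = 0.6700: g = -0.15659, g' = -1.0462 → ψ = 0.5203
  ψ = 0.5203: g = -0.01419, g' = -0.8868 → ψ = 0.5043
Converged at ψ = 0.5043.
Compositions from xᵢ = zᵢ/(1+ψ(Kᵢ−1)), yᵢ = Kᵢxᵢ:
  1: x = 0.0855, y = 0.3322
  2: x = 0.3165, y = 0.5057
  3: x = 0.5980, y = 0.1621

ψ = 0.5043, x_3 = 0.5980, y_3 = 0.1621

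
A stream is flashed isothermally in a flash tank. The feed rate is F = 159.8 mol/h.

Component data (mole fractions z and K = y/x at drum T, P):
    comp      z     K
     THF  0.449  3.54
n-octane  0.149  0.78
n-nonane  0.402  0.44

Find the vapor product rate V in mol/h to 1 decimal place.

V = 112.2 mol/h

Rachford–Rice: g(V/F) = Σ zᵢ(Kᵢ−1)/(1+V/F(Kᵢ−1)) = 0.
Check two-phase: ΣzᵢKᵢ = 1.883 > 1 and Σzᵢ/Kᵢ = 1.231 > 1, so g(0) = 0.883 > 0 and g(1) = -0.231 < 0.
Iterate (Newton) starting at V/F = 0.47:
  V/F = 0.470: g = 0.1778, g' = -0.843 → V/F = 0.681
  V/F = 0.681: g = 0.0155, g' = -0.728 → V/F = 0.702
Converged at V/F = 0.702.
Then V = V/F·F = 0.7021·159.8 = 112.2 mol/h and L = F − V = 47.6 mol/h.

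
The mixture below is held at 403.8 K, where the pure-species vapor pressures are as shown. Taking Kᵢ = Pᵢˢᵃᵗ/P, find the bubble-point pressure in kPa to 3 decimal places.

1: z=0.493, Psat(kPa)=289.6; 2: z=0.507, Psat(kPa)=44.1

Pbub = 165.132 kPa

At the bubble point ψ → 0, so ΣzᵢKᵢ = 1 with Kᵢ = Pᵢˢᵃᵗ/P ⇒ P = ΣzᵢPᵢˢᵃᵗ.
P = 0.493·289.6 + 0.507·44.1 = 165.132 kPa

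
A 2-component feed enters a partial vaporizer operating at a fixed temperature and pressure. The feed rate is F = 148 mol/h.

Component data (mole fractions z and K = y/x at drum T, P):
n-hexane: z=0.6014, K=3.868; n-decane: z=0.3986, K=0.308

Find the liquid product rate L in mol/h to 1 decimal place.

L = 39.9 mol/h

Material balance + equilibrium reduce to Σ zᵢ(Kᵢ−1)/(1+ψ(Kᵢ−1)) = 0.
Feasibility: ΣzᵢKᵢ = 2.4490, Σzᵢ/Kᵢ = 1.4496 — both > 1, two phases present.
Newton–Raphson from ψ = 0.5:
  ψ = 0.5000: g = 0.28687, g' = -1.2813 → ψ = 0.7239
  ψ = 0.7239: g = 0.00801, g' = -1.2891 → ψ = 0.7301
Converged at ψ = 0.7301.
Then V = ψ·F = 0.7301·148 = 108.1 mol/h and L = F − V = 39.9 mol/h.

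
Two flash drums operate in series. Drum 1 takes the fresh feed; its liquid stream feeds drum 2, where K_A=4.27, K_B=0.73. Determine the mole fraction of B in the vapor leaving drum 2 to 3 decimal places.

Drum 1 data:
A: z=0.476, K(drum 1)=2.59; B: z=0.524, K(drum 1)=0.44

y_B (drum 2) = 0.674

Drum 1:
Binary case is linear: z₁(K₁−1)(1+ψ₁(K₂−1)) + z₂(K₂−1)(1+ψ₁(K₁−1)) = 0
⇒ ψ₁ = [z₁(K₁−1)+z₂(K₂−1)] / [−(K₁−1)(K₂−1)] = 0.4634/0.8904 = 0.520
Drum-1 compositions:
  A: x = 0.260, y = 0.675
  B: x = 0.740, y = 0.325
Drum-2 feed = drum-1 liquid: z₂ = (0.2605, 0.7395).
Drum 2:
Newton iteration, ψ₂⁰ = 0.33:
  ψ₂ = 0.330: g = 0.1905, g' = -0.709 → ψ₂ = 0.599
  ψ₂ = 0.599: g = 0.0499, g' = -0.395 → ψ₂ = 0.725
  ψ₂ = 0.725: g = 0.0045, g' = -0.329 → ψ₂ = 0.738
  ψ₂ = 0.738: g = 0.0000, g' = -0.323 → ψ₂ = 0.739
Converged at ψ₂ = 0.739.
  A: x = 0.076, y = 0.326
  B: x = 0.924, y = 0.674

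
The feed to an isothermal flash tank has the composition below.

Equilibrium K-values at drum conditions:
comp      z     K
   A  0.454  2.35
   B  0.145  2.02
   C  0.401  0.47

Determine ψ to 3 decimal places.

Rachford–Rice: g(ψ) = Σ zᵢ(Kᵢ−1)/(1+ψ(Kᵢ−1)) = 0.
Check two-phase: ΣzᵢKᵢ = 1.548 > 1 and Σzᵢ/Kᵢ = 1.118 > 1, so g(0) = 0.548 > 0 and g(1) = -0.118 < 0.
Iterate (Newton) starting at ψ = 0.5:
  ψ = 0.500: g = 0.1747, g' = -0.570 → ψ = 0.807
  ψ = 0.807: g = 0.0033, g' = -0.579 → ψ = 0.812
Converged at ψ = 0.812.

ψ = 0.812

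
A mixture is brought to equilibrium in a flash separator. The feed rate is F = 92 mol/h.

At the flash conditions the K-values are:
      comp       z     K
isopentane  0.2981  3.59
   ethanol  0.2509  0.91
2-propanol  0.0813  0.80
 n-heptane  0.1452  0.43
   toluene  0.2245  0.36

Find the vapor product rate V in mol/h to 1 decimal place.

Newton iteration, β⁰ = 0.5:
  β = 0.5000: g = -0.03234, g' = -0.6770 → β = 0.4522
  β = 0.4522: g = 0.00046, g' = -0.6981 → β = 0.4529
Converged at β = 0.4529.
Then V = β·F = 0.4529·92 = 41.7 mol/h and L = F − V = 50.3 mol/h.

V = 41.7 mol/h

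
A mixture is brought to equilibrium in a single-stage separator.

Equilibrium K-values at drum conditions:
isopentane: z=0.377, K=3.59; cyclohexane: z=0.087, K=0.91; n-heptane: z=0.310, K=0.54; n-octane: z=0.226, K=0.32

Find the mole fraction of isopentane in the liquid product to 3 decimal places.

Let ψ = V/F and solve Σ zᵢ(Kᵢ−1)/(1+ψ(Kᵢ−1)) = 0.
Check two-phase: ΣzᵢKᵢ = 1.672 > 1 and Σzᵢ/Kᵢ = 1.481 > 1, so g(0) = 0.672 > 0 and g(1) = -0.481 < 0.
Newton iteration, ψ⁰ = 0.38:
  ψ = 0.380: g = 0.1040, g' = -0.929 → ψ = 0.492
  ψ = 0.492: g = 0.0060, g' = -0.835 → ψ = 0.499
Converged at ψ = 0.499.
Compositions from xᵢ = zᵢ/(1+ψ(Kᵢ−1)), yᵢ = Kᵢxᵢ:
  isopentane: x = 0.164, y = 0.590
  cyclohexane: x = 0.091, y = 0.083
  n-heptane: x = 0.402, y = 0.217
  n-octane: x = 0.342, y = 0.109

x_isopentane = 0.164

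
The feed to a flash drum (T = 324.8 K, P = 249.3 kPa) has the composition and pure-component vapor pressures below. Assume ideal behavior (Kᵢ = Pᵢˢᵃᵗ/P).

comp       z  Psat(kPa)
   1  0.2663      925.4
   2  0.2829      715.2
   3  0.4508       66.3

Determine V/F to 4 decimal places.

V/F = 0.5464

Raoult's law: Kᵢ = Pᵢˢᵃᵗ/P = Pᵢˢᵃᵗ/249.3.
  K_1 = 925.4/249.3 = 3.711994, K_2 = 715.2/249.3 = 2.868833, K_3 = 66.3/249.3 = 0.265945
Rachford–Rice: g(V/F) = Σ zᵢ(Kᵢ−1)/(1+V/F(Kᵢ−1)) = 0.
Check two-phase: ΣzᵢKᵢ = 1.9200 > 1 and Σzᵢ/Kᵢ = 1.8654 > 1, so g(0) = 0.9200 > 0 and g(1) = -0.8654 < 0.
Newton–Raphson from V/F = 0.34:
  V/F = 0.3400: g = 0.25805, g' = -1.3309 → V/F = 0.5339
  V/F = 0.5339: g = 0.01550, g' = -1.2313 → V/F = 0.5465
  V/F = 0.5465: g = -0.00003, g' = -1.2371 → V/F = 0.5464
Converged at V/F = 0.5464.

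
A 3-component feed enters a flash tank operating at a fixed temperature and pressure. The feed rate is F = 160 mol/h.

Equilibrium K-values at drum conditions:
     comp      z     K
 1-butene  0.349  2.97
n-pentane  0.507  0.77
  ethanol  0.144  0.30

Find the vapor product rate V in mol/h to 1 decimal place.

V = 97.8 mol/h

Iterate (Newton) starting at β = 0.5:
  β = 0.500: g = 0.0595, g' = -0.545 → β = 0.609
  β = 0.609: g = 0.0011, g' = -0.531 → β = 0.611
Converged at β = 0.611.
Then V = β·F = 0.6113·160 = 97.8 mol/h and L = F − V = 62.2 mol/h.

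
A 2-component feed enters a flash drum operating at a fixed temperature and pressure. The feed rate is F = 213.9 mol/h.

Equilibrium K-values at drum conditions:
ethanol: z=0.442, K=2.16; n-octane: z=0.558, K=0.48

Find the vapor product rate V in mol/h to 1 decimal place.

V = 78.9 mol/h

Let β = V/F and solve Σ zᵢ(Kᵢ−1)/(1+β(Kᵢ−1)) = 0.
Feasibility: ΣzᵢKᵢ = 1.223, Σzᵢ/Kᵢ = 1.367 — both > 1, two phases present.
Binary case is linear: z₁(K₁−1)(1+β(K₂−1)) + z₂(K₂−1)(1+β(K₁−1)) = 0
⇒ β = [z₁(K₁−1)+z₂(K₂−1)] / [−(K₁−1)(K₂−1)] = 0.2226/0.6032 = 0.369
Then V = β·F = 0.3690·213.9 = 78.9 mol/h and L = F − V = 135.0 mol/h.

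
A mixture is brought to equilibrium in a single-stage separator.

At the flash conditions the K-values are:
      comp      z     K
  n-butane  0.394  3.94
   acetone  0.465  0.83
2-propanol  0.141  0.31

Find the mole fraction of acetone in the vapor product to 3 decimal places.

Rachford–Rice: g(V/F) = Σ zᵢ(Kᵢ−1)/(1+V/F(Kᵢ−1)) = 0.
Feasibility: ΣzᵢKᵢ = 1.982, Σzᵢ/Kᵢ = 1.115 — both > 1, two phases present.
Newton iteration, V/F⁰ = 0.5:
  V/F = 0.500: g = 0.2340, g' = -0.731 → V/F = 0.820
  V/F = 0.820: g = 0.0235, g' = -0.667 → V/F = 0.856
  V/F = 0.856: g = -0.0004, g' = -0.694 → V/F = 0.855
Converged at V/F = 0.855.
Compositions from xᵢ = zᵢ/(1+V/F(Kᵢ−1)), yᵢ = Kᵢxᵢ:
  n-butane: x = 0.112, y = 0.442
  acetone: x = 0.544, y = 0.452
  2-propanol: x = 0.344, y = 0.107

y_acetone = 0.452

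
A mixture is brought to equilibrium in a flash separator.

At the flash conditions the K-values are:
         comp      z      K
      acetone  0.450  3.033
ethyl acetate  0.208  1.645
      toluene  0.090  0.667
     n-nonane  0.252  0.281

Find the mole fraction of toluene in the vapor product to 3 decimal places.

y_toluene = 0.081

Rachford–Rice: g(V/F) = Σ zᵢ(Kᵢ−1)/(1+V/F(Kᵢ−1)) = 0.
Check two-phase: ΣzᵢKᵢ = 1.838 > 1 and Σzᵢ/Kᵢ = 1.307 > 1, so g(0) = 0.838 > 0 and g(1) = -0.307 < 0.
Iterate (Newton) starting at V/F = 0.5:
  V/F = 0.500: g = 0.2363, g' = -0.839 → V/F = 0.782
  V/F = 0.782: g = -0.0117, g' = -1.013 → V/F = 0.770
Converged at V/F = 0.770.
Compositions from xᵢ = zᵢ/(1+V/F(Kᵢ−1)), yᵢ = Kᵢxᵢ:
  acetone: x = 0.175, y = 0.532
  ethyl acetate: x = 0.139, y = 0.229
  toluene: x = 0.121, y = 0.081
  n-nonane: x = 0.565, y = 0.159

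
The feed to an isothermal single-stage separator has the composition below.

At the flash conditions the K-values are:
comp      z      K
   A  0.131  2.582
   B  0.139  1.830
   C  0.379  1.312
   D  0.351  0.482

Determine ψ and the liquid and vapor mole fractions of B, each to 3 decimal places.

ψ = 0.654, x_B = 0.090, y_B = 0.165

Material balance + equilibrium reduce to Σ zᵢ(Kᵢ−1)/(1+ψ(Kᵢ−1)) = 0.
Check two-phase: ΣzᵢKᵢ = 1.259 > 1 and Σzᵢ/Kᵢ = 1.144 > 1, so g(0) = 0.259 > 0 and g(1) = -0.144 < 0.
Newton–Raphson from ψ = 0.5:
  ψ = 0.500: g = 0.0542, g' = -0.349 → ψ = 0.655
  ψ = 0.655: g = -0.0005, g' = -0.360 → ψ = 0.654
Converged at ψ = 0.654.
Compositions from xᵢ = zᵢ/(1+ψ(Kᵢ−1)), yᵢ = Kᵢxᵢ:
  A: x = 0.064, y = 0.166
  B: x = 0.090, y = 0.165
  C: x = 0.315, y = 0.413
  D: x = 0.531, y = 0.256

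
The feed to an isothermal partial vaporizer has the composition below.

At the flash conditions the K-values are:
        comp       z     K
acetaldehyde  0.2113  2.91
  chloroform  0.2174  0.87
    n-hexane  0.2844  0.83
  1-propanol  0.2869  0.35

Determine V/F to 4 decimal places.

V/F = 0.1976

Newton–Raphson from V/F = 0.4:
  V/F = 0.4000: g = -0.10491, g' = -0.4826 → V/F = 0.1826
  V/F = 0.1826: g = 0.00876, g' = -0.5924 → V/F = 0.1974
  V/F = 0.1974: g = 0.00010, g' = -0.5787 → V/F = 0.1976
Converged at V/F = 0.1976.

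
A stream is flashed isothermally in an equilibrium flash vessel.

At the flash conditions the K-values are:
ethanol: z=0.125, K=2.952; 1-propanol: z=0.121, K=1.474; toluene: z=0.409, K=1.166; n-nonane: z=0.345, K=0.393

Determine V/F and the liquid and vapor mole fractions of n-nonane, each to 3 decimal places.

V/F = 0.331, x_n-nonane = 0.432, y_n-nonane = 0.170

Material balance + equilibrium reduce to Σ zᵢ(Kᵢ−1)/(1+V/F(Kᵢ−1)) = 0.
Check two-phase: ΣzᵢKᵢ = 1.160 > 1 and Σzᵢ/Kᵢ = 1.353 > 1, so g(0) = 0.160 > 0 and g(1) = -0.353 < 0.
Newton–Raphson from V/F = 0.66:
  V/F = 0.660: g = -0.1379, g' = -0.470 → V/F = 0.366
  V/F = 0.366: g = -0.0142, g' = -0.402 → V/F = 0.331
Converged at V/F = 0.331.
Compositions from xᵢ = zᵢ/(1+V/F(Kᵢ−1)), yᵢ = Kᵢxᵢ:
  ethanol: x = 0.076, y = 0.224
  1-propanol: x = 0.105, y = 0.154
  toluene: x = 0.388, y = 0.452
  n-nonane: x = 0.432, y = 0.170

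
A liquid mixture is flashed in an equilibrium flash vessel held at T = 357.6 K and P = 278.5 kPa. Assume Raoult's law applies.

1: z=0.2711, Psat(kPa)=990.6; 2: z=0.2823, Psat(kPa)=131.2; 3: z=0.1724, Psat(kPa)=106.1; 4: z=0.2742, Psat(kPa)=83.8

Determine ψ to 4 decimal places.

ψ = 0.1556

Raoult's law: Kᵢ = Pᵢˢᵃᵗ/P = Pᵢˢᵃᵗ/278.5.
  K_1 = 990.6/278.5 = 3.556912, K_2 = 131.2/278.5 = 0.471095, K_3 = 106.1/278.5 = 0.380969, K_4 = 83.8/278.5 = 0.300898
Let ψ = V/F and solve Σ zᵢ(Kᵢ−1)/(1+ψ(Kᵢ−1)) = 0.
Check two-phase: ΣzᵢKᵢ = 1.2455 > 1 and Σzᵢ/Kᵢ = 2.0393 > 1, so g(0) = 0.2455 > 0 and g(1) = -1.0393 < 0.
Iterate (Newton) starting at ψ = 0.35:
  ψ = 0.3500: g = -0.20745, g' = -0.9551 → ψ = 0.1328
  ψ = 0.1328: g = 0.02929, g' = -1.3204 → ψ = 0.1550
  ψ = 0.1550: g = 0.00078, g' = -1.2522 → ψ = 0.1556
Converged at ψ = 0.1556.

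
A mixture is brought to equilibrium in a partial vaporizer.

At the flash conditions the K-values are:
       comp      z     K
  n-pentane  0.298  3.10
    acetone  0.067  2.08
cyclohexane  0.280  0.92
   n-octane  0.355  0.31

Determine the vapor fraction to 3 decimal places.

ψ = 0.439

Newton–Raphson from ψ = 0.32:
  ψ = 0.320: g = 0.0907, g' = -0.794 → ψ = 0.434
  ψ = 0.434: g = 0.0036, g' = -0.742 → ψ = 0.439
Converged at ψ = 0.439.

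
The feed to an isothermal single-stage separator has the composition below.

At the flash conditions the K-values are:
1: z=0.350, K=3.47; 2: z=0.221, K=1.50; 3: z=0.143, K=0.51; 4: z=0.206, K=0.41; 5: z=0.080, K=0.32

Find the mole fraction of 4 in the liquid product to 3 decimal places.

x_4 = 0.342

Rachford–Rice: g(ψ) = Σ zᵢ(Kᵢ−1)/(1+ψ(Kᵢ−1)) = 0.
g(0) = ΣzᵢKᵢ − 1 = 0.729 and g(1) = 1 − Σzᵢ/Kᵢ = -0.281, so a root lies in (0, 1).
Newton–Raphson from ψ = 0.41:
  ψ = 0.410: g = 0.1978, g' = -0.815 → ψ = 0.653
  ψ = 0.653: g = 0.0158, g' = -0.728 → ψ = 0.674
Converged at ψ = 0.674.
Compositions from xᵢ = zᵢ/(1+ψ(Kᵢ−1)), yᵢ = Kᵢxᵢ:
  1: x = 0.131, y = 0.456
  2: x = 0.165, y = 0.248
  3: x = 0.214, y = 0.109
  4: x = 0.342, y = 0.140
  5: x = 0.148, y = 0.047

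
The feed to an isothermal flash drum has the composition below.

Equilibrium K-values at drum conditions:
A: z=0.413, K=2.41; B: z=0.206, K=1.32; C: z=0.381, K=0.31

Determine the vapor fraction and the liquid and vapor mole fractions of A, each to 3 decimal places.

Iterate (Newton) starting at ψ = 0.42:
  ψ = 0.420: g = 0.0537, g' = -0.700 → ψ = 0.497
  ψ = 0.497: g = -0.0006, g' = -0.720 → ψ = 0.496
Converged at ψ = 0.496.
Compositions from xᵢ = zᵢ/(1+ψ(Kᵢ−1)), yᵢ = Kᵢxᵢ:
  A: x = 0.243, y = 0.586
  B: x = 0.178, y = 0.235
  C: x = 0.579, y = 0.180

ψ = 0.496, x_A = 0.243, y_A = 0.586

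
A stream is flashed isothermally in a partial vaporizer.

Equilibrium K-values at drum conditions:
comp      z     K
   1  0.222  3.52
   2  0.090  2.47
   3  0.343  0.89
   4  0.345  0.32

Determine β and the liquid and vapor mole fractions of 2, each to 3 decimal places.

β = 0.400, x_2 = 0.057, y_2 = 0.140

Iterate (Newton) starting at β = 0.5:
  β = 0.500: g = -0.0716, g' = -0.711 → β = 0.399
  β = 0.399: g = 0.0006, g' = -0.733 → β = 0.400
Converged at β = 0.400.
Compositions from xᵢ = zᵢ/(1+β(Kᵢ−1)), yᵢ = Kᵢxᵢ:
  1: x = 0.111, y = 0.389
  2: x = 0.057, y = 0.140
  3: x = 0.359, y = 0.319
  4: x = 0.474, y = 0.152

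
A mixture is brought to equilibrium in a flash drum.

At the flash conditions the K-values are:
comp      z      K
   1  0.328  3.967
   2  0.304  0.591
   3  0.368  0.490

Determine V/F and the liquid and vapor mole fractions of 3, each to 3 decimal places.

V/F = 0.478, x_3 = 0.486, y_3 = 0.238

Rachford–Rice: g(V/F) = Σ zᵢ(Kᵢ−1)/(1+V/F(Kᵢ−1)) = 0.
g(0) = ΣzᵢKᵢ − 1 = 0.661 and g(1) = 1 − Σzᵢ/Kᵢ = -0.348, so a root lies in (0, 1).
Newton iteration, V/F⁰ = 0.5:
  V/F = 0.500: g = -0.0164, g' = -0.721 → V/F = 0.477
  V/F = 0.477: g = 0.0002, g' = -0.740 → V/F = 0.478
Converged at V/F = 0.478.
Compositions from xᵢ = zᵢ/(1+V/F(Kᵢ−1)), yᵢ = Kᵢxᵢ:
  1: x = 0.136, y = 0.538
  2: x = 0.378, y = 0.223
  3: x = 0.486, y = 0.238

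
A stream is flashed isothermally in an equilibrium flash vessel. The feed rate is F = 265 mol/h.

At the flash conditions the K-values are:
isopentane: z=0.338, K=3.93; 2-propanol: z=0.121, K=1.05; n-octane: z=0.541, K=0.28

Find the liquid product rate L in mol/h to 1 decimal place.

L = 177.9 mol/h

Rachford–Rice: g(V/F) = Σ zᵢ(Kᵢ−1)/(1+V/F(Kᵢ−1)) = 0.
g(0) = ΣzᵢKᵢ − 1 = 0.607 and g(1) = 1 − Σzᵢ/Kᵢ = -1.133, so a root lies in (0, 1).
Newton iteration, V/F⁰ = 0.38:
  V/F = 0.380: g = -0.0617, g' = -1.181 → V/F = 0.328
  V/F = 0.328: g = 0.0013, g' = -1.236 → V/F = 0.329
Converged at V/F = 0.329.
Then V = V/F·F = 0.3288·265 = 87.1 mol/h and L = F − V = 177.9 mol/h.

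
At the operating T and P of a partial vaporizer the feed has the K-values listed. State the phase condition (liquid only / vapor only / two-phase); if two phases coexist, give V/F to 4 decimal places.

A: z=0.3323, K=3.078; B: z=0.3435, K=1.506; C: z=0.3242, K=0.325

two-phase, V/F = 0.6936

ΣzᵢKᵢ = 1.6455; Σzᵢ/Kᵢ = 1.3336.
Both exceed 1, so a two-phase solution exists.
Iterate (Newton) starting at ψ = 0.55:
  ψ = 0.5500: g = 0.11016, g' = -0.7399 → ψ = 0.6989
  ψ = 0.6989: g = -0.00427, g' = -0.8159 → ψ = 0.6936
Converged at ψ = 0.6936.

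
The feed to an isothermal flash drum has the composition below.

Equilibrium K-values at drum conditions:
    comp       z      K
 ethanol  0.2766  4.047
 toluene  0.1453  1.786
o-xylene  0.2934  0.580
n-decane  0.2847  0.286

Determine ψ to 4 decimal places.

ψ = 0.4371

Let ψ = V/F and solve Σ zᵢ(Kᵢ−1)/(1+ψ(Kᵢ−1)) = 0.
Feasibility: ΣzᵢKᵢ = 1.6305, Σzᵢ/Kᵢ = 1.6510 — both > 1, two phases present.
Iterate (Newton) starting at ψ = 0.67:
  ψ = 0.6700: g = -0.20927, g' = -0.9498 → ψ = 0.4497
  ψ = 0.4497: g = -0.01134, g' = -0.8997 → ψ = 0.4371
Converged at ψ = 0.4371.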